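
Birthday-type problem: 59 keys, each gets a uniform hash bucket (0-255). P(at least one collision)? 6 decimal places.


P(all different) = prod((256-i)/256 for i=0..58) = 0.000703
P(at least one match) = 1 - 0.000703 = 0.999297

0.999297


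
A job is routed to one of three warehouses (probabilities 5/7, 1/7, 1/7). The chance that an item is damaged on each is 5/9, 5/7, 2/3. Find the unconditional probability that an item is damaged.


P(A) = P(A|B1)P(B1) + P(A|B2)P(B2) + P(A|B3)P(B3)
= 5/9*5/7 + 5/7*1/7 + 2/3*1/7
= 25/63 + 5/49 + 2/21 = 262/441

262/441


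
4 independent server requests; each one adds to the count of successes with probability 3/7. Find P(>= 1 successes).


P(at least one) = 1 - P(none)
P(none) = (1 - 3/7)^4 = (4/7)^4 = 256/2401
P(at least one) = 1 - 256/2401 = 2145/2401

2145/2401


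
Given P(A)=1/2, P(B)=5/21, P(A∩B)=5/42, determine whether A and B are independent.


P(A)*P(B) = 1/2*5/21 = 5/42
P(A∩B) = 5/42, which equals P(A)P(B), so independent

Yes, A and B are independent


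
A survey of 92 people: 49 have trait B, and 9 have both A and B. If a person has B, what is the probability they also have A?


P(A|B) = P(A∩B)/P(B) = (9/92)/(49/92) = 9/49

9/49


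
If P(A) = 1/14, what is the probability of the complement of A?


P(A') = 1 - P(A) = 1 - 1/14 = 13/14

13/14


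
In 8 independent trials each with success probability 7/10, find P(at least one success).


P(at least one) = 1 - P(none)
P(none) = (1 - 7/10)^8 = (3/10)^8 = 6561/100000000
P(at least one) = 1 - 6561/100000000 = 99993439/100000000

99993439/100000000


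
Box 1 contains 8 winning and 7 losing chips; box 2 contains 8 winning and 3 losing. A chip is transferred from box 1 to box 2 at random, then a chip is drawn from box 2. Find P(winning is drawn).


P(transfer winning) = 8/15; P(transfer losing) = 7/15
If winning transferred: Urn II has 9 winning of 12, so P(winning|winning moved) = 3/4
If losing transferred: Urn II has 8 winning of 12, so P(winning|losing moved) = 2/3
By total probability: P(winning) = 8/15*3/4 + 7/15*2/3 = 32/45

32/45


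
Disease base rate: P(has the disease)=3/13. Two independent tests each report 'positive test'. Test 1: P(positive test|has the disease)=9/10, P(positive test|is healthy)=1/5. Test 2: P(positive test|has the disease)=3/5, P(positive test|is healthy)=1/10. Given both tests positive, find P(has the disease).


After test 1: P(+) = 9/10*3/13 + 1/5*10/13 = 47/130
P(B|+) = (27/130)/(47/130) = 27/47
After test 2 (use post1 as new prior): P(+) = 3/5*27/47 + 1/10*20/47 = 91/235
P(B|+,+) = (81/235)/(91/235) = 81/91

81/91


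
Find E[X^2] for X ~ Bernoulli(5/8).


For Bernoulli: X in {0,1}
E[X^2] = 0^2*(1-5/8) + 1^2*5/8 = 5/8

5/8


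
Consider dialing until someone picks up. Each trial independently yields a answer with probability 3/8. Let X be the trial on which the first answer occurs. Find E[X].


For geometric (trials until first success), E[X] = 1/p = 1/(3/8) = 8/3

8/3


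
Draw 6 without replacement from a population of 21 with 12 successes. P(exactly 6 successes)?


P(X=6) = C(12,6)*C(9,0) / C(21,6)
= 924*1 / 54264
= 924/54264 = 11/646

11/646


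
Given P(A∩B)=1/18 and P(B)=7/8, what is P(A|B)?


P(A|B) = P(A∩B)/P(B) = (4/72)/(63/72) = 4/63

4/63


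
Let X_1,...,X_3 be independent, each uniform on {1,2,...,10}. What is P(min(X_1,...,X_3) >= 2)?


P(min >= 2) = P(all X_i >= 2) = (P(X_1 >= 2))^3
= (9/10)^3 = 729/1000

729/1000


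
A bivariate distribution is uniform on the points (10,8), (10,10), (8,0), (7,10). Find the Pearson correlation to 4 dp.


Cov(X,Y) = 1.2500, Var(X) = 1.6875, Var(Y) = 17.0000
rho = Cov/(sqrt(VarX)*sqrt(VarY)) = 0.2334

0.2334


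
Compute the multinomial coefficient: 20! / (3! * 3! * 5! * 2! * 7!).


20! = 2432902008176640000
Denominator: 3!=6 * 3!=6 * 5!=120 * 2!=2 * 7!=5040
Coefficient = 2432902008176640000 / 43545600 = 55870214400

55870214400


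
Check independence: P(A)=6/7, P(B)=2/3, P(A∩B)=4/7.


P(A)*P(B) = 6/7*2/3 = 4/7
P(A∩B) = 4/7, which equals P(A)P(B), so independent

Yes, A and B are independent


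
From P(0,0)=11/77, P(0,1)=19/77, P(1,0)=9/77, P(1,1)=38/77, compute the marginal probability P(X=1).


P(X=1) = P(1,0)+P(1,1) = 9/77 + 38/77 = 47/77

47/77


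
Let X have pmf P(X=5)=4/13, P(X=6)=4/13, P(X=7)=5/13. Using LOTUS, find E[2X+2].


E[2X+2] = sum(g(x)*P(x))
= 12*4/13 + 14*4/13 + 16*5/13
= 184/13

184/13


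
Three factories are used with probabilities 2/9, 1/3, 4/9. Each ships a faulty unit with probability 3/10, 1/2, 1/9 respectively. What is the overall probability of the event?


P(A) = P(A|B1)P(B1) + P(A|B2)P(B2) + P(A|B3)P(B3)
= 3/10*2/9 + 1/2*1/3 + 1/9*4/9
= 1/15 + 1/6 + 4/81 = 229/810

229/810


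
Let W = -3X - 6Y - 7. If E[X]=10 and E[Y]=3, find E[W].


E[-3X - 6Y - 7] = -3*E[X] - 6*E[Y] - 7
= (-3)*(10) + (-6)*(3) + (-7)
= -30 - 18 - 7 = -55

-55


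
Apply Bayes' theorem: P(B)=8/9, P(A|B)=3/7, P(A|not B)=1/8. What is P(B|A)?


P(A) = P(A|B)P(B) + P(A|B')P(B') = 3/7*8/9 + 1/8*1/9 = 199/504
P(B|A) = P(A|B)P(B)/P(A) = (8/21)/(199/504) = 192/199

192/199


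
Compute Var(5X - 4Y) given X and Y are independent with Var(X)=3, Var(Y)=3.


Independence => Cov(X,Y)=0
Var(5X - 4Y) = 5^2*Var(X) + (-4)^2*Var(Y)
= 25*3 + 16*3 = 123

123


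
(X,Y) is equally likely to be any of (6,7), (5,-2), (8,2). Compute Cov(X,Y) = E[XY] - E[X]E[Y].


E[X]=19/3, E[Y]=7/3, E[XY]=16
Cov(X,Y) = E[XY] - E[X]E[Y] = 16 - 19/3*7/3 = 11/9

11/9


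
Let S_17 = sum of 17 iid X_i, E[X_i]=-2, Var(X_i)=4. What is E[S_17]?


E[S_n] = n*E[X_1] = 17*-2 = -34

-34


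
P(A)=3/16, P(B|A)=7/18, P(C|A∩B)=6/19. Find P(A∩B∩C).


P(A∩B∩C) = P(A) * P(B|A) * P(C|A∩B)
= 3/16 * 7/18 * 6/19
= 7/96 * 6/19 = 7/304

7/304


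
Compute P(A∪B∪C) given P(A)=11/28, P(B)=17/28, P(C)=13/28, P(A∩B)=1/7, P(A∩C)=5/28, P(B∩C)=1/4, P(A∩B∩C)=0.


P(A∪B∪C) = P(A)+P(B)+P(C) - P(AB)-P(AC)-P(BC) + P(ABC)
= 11/28+17/28+13/28 - 1/7-5/28-1/4 + 0
= 25/28

25/28


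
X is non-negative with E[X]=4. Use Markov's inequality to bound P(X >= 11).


Markov: P(X >= a) <= E[X]/a
P(X >= 11) <= 4/11

4/11


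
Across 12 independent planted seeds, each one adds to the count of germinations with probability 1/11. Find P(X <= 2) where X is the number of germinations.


P(X<=2) = P(X=0) + P(X=1) + P(X=2)
= 1000000000000/3138428376721 + 1200000000000/3138428376721 + 60000000000/285311670611
= 260000000000/285311670611

260000000000/285311670611


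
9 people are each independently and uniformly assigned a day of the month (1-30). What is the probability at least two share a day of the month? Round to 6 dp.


P(all different) = prod((30-i)/30 for i=0..8) = 0.263770
P(at least one match) = 1 - 0.263770 = 0.736230

0.736230


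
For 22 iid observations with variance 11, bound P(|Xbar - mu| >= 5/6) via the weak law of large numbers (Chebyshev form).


Var(Xbar) = Var(X)/n = 11/22
Chebyshev: P(|Xbar-mu| >= 5/6) <= Var(Xbar)/(5/6)^2 = (1/2)/(25/36) = 18/25

18/25


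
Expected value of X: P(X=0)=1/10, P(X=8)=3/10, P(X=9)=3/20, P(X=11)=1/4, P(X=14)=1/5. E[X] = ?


E[X] = sum(x * P(x))
= 0*1/10 + 8*3/10 + 9*3/20 + 11*1/4 + 14*1/5
= 93/10

93/10


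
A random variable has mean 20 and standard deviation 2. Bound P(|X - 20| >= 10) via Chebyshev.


k = 10/2 = 5
Chebyshev: P(|X-mu| >= k*sigma) <= 1/k^2 = 1/5^2 = 1/25

1/25


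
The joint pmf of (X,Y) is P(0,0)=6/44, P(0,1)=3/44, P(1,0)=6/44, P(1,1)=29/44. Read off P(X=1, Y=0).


Read from table: P(X=1, Y=0) = 6/44 = 3/22

3/22


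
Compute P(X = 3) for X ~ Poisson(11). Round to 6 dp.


P(X=3) = e^(-11) * 11^3 / 3!
≈ 0.00001670170079 * 1331 / 6
≈ 0.003705

0.003705


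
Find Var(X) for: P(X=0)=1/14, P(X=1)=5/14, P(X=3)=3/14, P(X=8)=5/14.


E[X] = 27/7, E[X^2] = 176/7
Var(X) = E[X^2] - (E[X])^2 = 176/7 - (27/7)^2 = 503/49

503/49


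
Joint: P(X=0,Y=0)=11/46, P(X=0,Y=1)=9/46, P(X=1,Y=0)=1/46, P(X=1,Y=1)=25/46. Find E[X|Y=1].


P(Y=1) = 34/46
E[X|Y=1] = (0*9 + 1*25)/34 = 25/34

25/34


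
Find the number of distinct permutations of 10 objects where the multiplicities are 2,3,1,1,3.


10! = 3628800
Denominator: 2!=2 * 3!=6 * 1!=1 * 1!=1 * 3!=6
Coefficient = 3628800 / 72 = 50400

50400


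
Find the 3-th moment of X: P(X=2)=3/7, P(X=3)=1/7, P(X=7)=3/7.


E[X^3] = sum(x^3 * P(x))
= 8*3/7 + 27*1/7 + 343*3/7
= 1080/7

1080/7


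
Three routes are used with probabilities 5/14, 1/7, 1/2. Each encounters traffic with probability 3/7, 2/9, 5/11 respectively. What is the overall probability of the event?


P(A) = P(A|B1)P(B1) + P(A|B2)P(B2) + P(A|B3)P(B3)
= 3/7*5/14 + 2/9*1/7 + 5/11*1/2
= 15/98 + 2/63 + 5/22 = 1999/4851

1999/4851


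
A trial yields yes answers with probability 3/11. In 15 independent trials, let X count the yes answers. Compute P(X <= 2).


P(X<=2) = P(X=0) + P(X=1) + P(X=2)
= 35184372088832/4177248169415651 + 197912092999680/4177248169415651 + 519519244124160/4177248169415651
= 752615709212672/4177248169415651

752615709212672/4177248169415651


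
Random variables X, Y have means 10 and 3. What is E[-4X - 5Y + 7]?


E[-4X - 5Y + 7] = -4*E[X] - 5*E[Y] + 7
= (-4)*(10) + (-5)*(3) + (7)
= -40 - 15 + 7 = -48

-48


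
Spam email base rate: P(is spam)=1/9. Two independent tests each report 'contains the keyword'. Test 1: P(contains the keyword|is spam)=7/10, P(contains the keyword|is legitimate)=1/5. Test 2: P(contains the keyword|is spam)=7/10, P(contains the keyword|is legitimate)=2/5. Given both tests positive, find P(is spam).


After test 1: P(+) = 7/10*1/9 + 1/5*8/9 = 23/90
P(B|+) = (7/90)/(23/90) = 7/23
After test 2 (use post1 as new prior): P(+) = 7/10*7/23 + 2/5*16/23 = 113/230
P(B|+,+) = (49/230)/(113/230) = 49/113

49/113


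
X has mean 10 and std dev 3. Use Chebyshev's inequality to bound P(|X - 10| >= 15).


k = 15/3 = 5
Chebyshev: P(|X-mu| >= k*sigma) <= 1/k^2 = 1/5^2 = 1/25

1/25


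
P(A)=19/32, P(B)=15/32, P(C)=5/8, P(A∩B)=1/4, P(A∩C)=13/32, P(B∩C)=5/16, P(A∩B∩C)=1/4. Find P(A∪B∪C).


P(A∪B∪C) = P(A)+P(B)+P(C) - P(AB)-P(AC)-P(BC) + P(ABC)
= 19/32+15/32+5/8 - 1/4-13/32-5/16 + 1/4
= 31/32

31/32


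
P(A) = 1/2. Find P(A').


P(A') = 1 - P(A) = 1 - 1/2 = 1/2

1/2


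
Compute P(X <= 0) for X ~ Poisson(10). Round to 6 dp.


P(X<=0) = e^(-10)*10^0/0!
≈ 0.0000453999
≈ 0.000045

0.000045


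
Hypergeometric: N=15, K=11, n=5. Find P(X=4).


P(X=4) = C(11,4)*C(4,1) / C(15,5)
= 330*4 / 3003
= 1320/3003 = 40/91

40/91


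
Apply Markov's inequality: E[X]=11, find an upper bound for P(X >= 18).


Markov: P(X >= a) <= E[X]/a
P(X >= 18) <= 11/18

11/18


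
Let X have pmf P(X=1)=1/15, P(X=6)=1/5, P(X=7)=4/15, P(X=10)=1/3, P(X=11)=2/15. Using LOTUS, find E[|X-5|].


E[|X-5|] = sum(g(x)*P(x))
= 4*1/15 + 1*1/5 + 2*4/15 + 5*1/3 + 6*2/15
= 52/15

52/15


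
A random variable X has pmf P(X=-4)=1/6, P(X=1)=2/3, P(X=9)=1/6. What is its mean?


E[X] = sum(x * P(x))
= -4*1/6 + 1*2/3 + 9*1/6
= 3/2

3/2


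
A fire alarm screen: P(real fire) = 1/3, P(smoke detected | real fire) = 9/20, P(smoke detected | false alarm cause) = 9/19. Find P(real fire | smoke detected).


P(A) = P(A|B)P(B) + P(A|B')P(B') = 9/20*1/3 + 9/19*2/3 = 177/380
P(B|A) = P(A|B)P(B)/P(A) = (3/20)/(177/380) = 19/59

19/59


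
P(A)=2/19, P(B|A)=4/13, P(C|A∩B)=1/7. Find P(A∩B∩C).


P(A∩B∩C) = P(A) * P(B|A) * P(C|A∩B)
= 2/19 * 4/13 * 1/7
= 8/247 * 1/7 = 8/1729

8/1729


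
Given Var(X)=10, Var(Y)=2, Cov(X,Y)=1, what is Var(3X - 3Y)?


Var(3X - 3Y) = 3^2*Var(X) + (-3)^2*Var(Y) + 2*3*(-3)*Cov(X,Y)
= 9*10 + 9*2 - 18*1
= 90 + 18 - 18 = 90

90


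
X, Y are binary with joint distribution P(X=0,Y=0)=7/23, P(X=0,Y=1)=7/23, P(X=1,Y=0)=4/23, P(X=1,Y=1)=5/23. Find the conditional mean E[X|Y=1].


P(Y=1) = 12/23
E[X|Y=1] = (0*7 + 1*5)/12 = 5/12

5/12


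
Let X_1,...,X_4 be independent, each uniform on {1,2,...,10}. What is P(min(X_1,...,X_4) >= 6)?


P(min >= 6) = P(all X_i >= 6) = (P(X_1 >= 6))^4
= (5/10)^4 = (1/2)^4 = 1/16

1/16


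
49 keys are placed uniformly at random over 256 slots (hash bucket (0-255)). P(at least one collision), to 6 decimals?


P(all different) = prod((256-i)/256 for i=0..48) = 0.007336
P(at least one match) = 1 - 0.007336 = 0.992664

0.992664


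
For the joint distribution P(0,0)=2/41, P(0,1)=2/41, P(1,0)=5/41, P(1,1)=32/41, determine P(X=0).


P(X=0) = P(0,0)+P(0,1) = 2/41 + 2/41 = 4/41

4/41


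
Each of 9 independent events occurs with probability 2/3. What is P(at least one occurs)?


P(at least one) = 1 - P(none)
P(none) = (1 - 2/3)^9 = (1/3)^9 = 1/19683
P(at least one) = 1 - 1/19683 = 19682/19683

19682/19683


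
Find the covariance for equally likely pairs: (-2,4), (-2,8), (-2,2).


E[X]=-2, E[Y]=14/3, E[XY]=-28/3
Cov(X,Y) = E[XY] - E[X]E[Y] = -28/3 + 2*14/3 = 0

0


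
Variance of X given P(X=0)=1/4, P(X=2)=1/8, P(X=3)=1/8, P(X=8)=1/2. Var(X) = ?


E[X] = 37/8, E[X^2] = 269/8
Var(X) = E[X^2] - (E[X])^2 = 269/8 - (37/8)^2 = 783/64

783/64


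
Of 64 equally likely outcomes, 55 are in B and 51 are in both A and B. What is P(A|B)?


P(A|B) = P(A∩B)/P(B) = (51/64)/(55/64) = 51/55

51/55


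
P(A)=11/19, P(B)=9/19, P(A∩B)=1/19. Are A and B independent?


P(A)*P(B) = 11/19*9/19 = 99/361
P(A∩B) = 1/19 != 99/361, so not independent

No, A and B are not independent


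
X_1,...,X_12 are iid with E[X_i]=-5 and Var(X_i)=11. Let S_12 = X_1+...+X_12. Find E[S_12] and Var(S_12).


E[S_n] = n*mu = 12*-5 = -60
Var(S_n) = n*sigma^2 = 12*11 = 132

E[S_12]=-60, Var(S_12)=132


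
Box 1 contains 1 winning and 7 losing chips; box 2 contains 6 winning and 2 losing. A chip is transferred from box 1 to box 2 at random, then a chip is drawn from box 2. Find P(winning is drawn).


P(transfer winning) = 1/8; P(transfer losing) = 7/8
If winning transferred: Urn II has 7 winning of 9, so P(winning|winning moved) = 7/9
If losing transferred: Urn II has 6 winning of 9, so P(winning|losing moved) = 2/3
By total probability: P(winning) = 1/8*7/9 + 7/8*2/3 = 49/72

49/72


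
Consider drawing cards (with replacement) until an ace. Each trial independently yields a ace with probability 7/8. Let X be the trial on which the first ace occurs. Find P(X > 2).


P(X > 2) = P(first 2 trials all fail) = (1-p)^2 = (1/8)^2 = 1/64

1/64


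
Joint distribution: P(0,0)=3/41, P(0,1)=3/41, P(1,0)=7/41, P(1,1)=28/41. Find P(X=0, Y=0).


Read from table: P(X=0, Y=0) = 3/41

3/41


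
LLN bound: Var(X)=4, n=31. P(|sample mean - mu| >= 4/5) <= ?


Var(Xbar) = Var(X)/n = 4/31
Chebyshev: P(|Xbar-mu| >= 4/5) <= Var(Xbar)/(4/5)^2 = (4/31)/(16/25) = 25/124

25/124


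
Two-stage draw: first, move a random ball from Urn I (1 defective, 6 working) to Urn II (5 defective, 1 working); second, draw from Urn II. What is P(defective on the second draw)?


P(transfer defective) = 1/7; P(transfer working) = 6/7
If defective transferred: Urn II has 6 defective of 7, so P(defective|defective moved) = 6/7
If working transferred: Urn II has 5 defective of 7, so P(defective|working moved) = 5/7
By total probability: P(defective) = 1/7*6/7 + 6/7*5/7 = 36/49

36/49


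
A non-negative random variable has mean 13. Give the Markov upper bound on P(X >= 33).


Markov: P(X >= a) <= E[X]/a
P(X >= 33) <= 13/33

13/33


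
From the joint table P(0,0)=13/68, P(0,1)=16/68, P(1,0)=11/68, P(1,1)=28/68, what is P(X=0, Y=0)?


Read from table: P(X=0, Y=0) = 13/68

13/68


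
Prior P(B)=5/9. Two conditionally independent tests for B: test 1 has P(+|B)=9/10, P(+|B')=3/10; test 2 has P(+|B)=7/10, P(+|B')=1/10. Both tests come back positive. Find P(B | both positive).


After test 1: P(+) = 9/10*5/9 + 3/10*4/9 = 19/30
P(B|+) = (1/2)/(19/30) = 15/19
After test 2 (use post1 as new prior): P(+) = 7/10*15/19 + 1/10*4/19 = 109/190
P(B|+,+) = (21/38)/(109/190) = 105/109

105/109


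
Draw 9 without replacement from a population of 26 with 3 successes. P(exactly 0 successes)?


P(X=0) = C(3,0)*C(23,9) / C(26,9)
= 1*817190 / 3124550
= 817190/3124550 = 17/65

17/65


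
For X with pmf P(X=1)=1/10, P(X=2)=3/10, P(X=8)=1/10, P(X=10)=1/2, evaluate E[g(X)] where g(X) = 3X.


E[3X] = sum(g(x)*P(x))
= 3*1/10 + 6*3/10 + 24*1/10 + 30*1/2
= 39/2

39/2


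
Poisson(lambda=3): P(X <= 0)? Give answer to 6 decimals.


P(X<=0) = e^(-3)*3^0/0!
≈ 0.0497870684
≈ 0.049787

0.049787


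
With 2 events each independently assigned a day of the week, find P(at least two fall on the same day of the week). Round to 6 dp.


P(all different) = prod((7-i)/7 for i=0..1) = 0.857143
P(at least one match) = 1 - 0.857143 = 0.142857

0.142857


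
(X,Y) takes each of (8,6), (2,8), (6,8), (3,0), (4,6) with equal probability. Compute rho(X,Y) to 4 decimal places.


Cov(X,Y) = 1.4400, Var(X) = 4.6400, Var(Y) = 8.6400
rho = Cov/(sqrt(VarX)*sqrt(VarY)) = 0.2274

0.2274


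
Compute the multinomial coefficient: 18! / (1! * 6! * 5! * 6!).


18! = 6402373705728000
Denominator: 1!=1 * 6!=720 * 5!=120 * 6!=720
Coefficient = 6402373705728000 / 62208000 = 102918816

102918816


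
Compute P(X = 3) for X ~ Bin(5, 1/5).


P(X=3) = C(5,3) * p^3 * (1-p)^2
= 10 * 1/125 * 16/25
= 32/625

32/625


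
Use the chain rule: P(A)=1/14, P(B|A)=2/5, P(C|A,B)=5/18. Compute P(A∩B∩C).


P(A∩B∩C) = P(A) * P(B|A) * P(C|A∩B)
= 1/14 * 2/5 * 5/18
= 1/35 * 5/18 = 1/126

1/126


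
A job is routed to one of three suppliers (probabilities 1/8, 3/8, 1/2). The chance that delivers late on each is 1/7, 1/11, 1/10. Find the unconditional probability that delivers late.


P(A) = P(A|B1)P(B1) + P(A|B2)P(B2) + P(A|B3)P(B3)
= 1/7*1/8 + 1/11*3/8 + 1/10*1/2
= 1/56 + 3/88 + 1/20 = 157/1540

157/1540


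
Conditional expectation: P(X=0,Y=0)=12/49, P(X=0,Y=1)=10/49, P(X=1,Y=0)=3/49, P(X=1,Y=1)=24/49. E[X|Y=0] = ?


P(Y=0) = 15/49
E[X|Y=0] = (0*12 + 1*3)/15 = 3/15 = 1/5

1/5


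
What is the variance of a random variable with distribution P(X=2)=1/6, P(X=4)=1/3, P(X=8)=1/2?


E[X] = 17/3, E[X^2] = 38
Var(X) = E[X^2] - (E[X])^2 = 38 - (17/3)^2 = 53/9

53/9


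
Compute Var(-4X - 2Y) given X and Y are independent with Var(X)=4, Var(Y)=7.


Independence => Cov(X,Y)=0
Var(-4X - 2Y) = (-4)^2*Var(X) + (-2)^2*Var(Y)
= 16*4 + 4*7 = 92

92


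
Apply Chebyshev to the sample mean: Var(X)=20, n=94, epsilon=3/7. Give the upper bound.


Var(Xbar) = Var(X)/n = 20/94
Chebyshev: P(|Xbar-mu| >= 3/7) <= Var(Xbar)/(3/7)^2 = (10/47)/(9/49) = 490/423
Bound exceeds 1, so trivial bound: 1

1


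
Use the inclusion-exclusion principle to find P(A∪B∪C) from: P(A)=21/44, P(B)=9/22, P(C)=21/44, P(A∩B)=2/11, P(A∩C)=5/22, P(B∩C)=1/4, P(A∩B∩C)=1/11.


P(A∪B∪C) = P(A)+P(B)+P(C) - P(AB)-P(AC)-P(BC) + P(ABC)
= 21/44+9/22+21/44 - 2/11-5/22-1/4 + 1/11
= 35/44

35/44


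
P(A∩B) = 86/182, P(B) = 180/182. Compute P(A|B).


P(A|B) = P(A∩B)/P(B) = (86/182)/(180/182) = 86/180 = 43/90

43/90


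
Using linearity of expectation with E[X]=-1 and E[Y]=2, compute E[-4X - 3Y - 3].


E[-4X - 3Y - 3] = -4*E[X] - 3*E[Y] - 3
= (-4)*(-1) + (-3)*(2) + (-3)
= 4 - 6 - 3 = -5

-5


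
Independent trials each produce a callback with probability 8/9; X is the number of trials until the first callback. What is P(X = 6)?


P(X=6) = (1-p)^5 * p = (1/9)^5 * 8/9
= 1/59049 * 8/9 = 8/531441

8/531441


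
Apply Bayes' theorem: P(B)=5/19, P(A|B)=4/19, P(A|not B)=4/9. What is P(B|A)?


P(A) = P(A|B)P(B) + P(A|B')P(B') = 4/19*5/19 + 4/9*14/19 = 1244/3249
P(B|A) = P(A|B)P(B)/P(A) = (20/361)/(1244/3249) = 45/311

45/311


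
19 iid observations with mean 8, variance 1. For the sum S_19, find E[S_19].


E[S_n] = n*E[X_1] = 19*8 = 152

152


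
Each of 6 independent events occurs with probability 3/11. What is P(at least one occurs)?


P(at least one) = 1 - P(none)
P(none) = (1 - 3/11)^6 = (8/11)^6 = 262144/1771561
P(at least one) = 1 - 262144/1771561 = 1509417/1771561

1509417/1771561


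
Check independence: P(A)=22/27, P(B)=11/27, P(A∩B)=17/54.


P(A)*P(B) = 22/27*11/27 = 242/729
P(A∩B) = 17/54 != 242/729, so not independent

No, A and B are not independent


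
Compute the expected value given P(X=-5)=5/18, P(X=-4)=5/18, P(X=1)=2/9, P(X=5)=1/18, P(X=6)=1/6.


E[X] = sum(x * P(x))
= -5*5/18 - 4*5/18 + 1*2/9 + 5*1/18 + 6*1/6
= -1

-1


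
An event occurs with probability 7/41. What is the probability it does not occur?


P(A') = 1 - P(A) = 1 - 7/41 = 34/41

34/41


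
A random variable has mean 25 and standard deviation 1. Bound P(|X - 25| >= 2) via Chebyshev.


k = 2/1 = 2
Chebyshev: P(|X-mu| >= k*sigma) <= 1/k^2 = 1/2^2 = 1/4

1/4


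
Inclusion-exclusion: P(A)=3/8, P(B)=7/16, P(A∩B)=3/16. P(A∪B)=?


P(A∪B) = P(A) + P(B) - P(A∩B)
= 3/8 + 7/16 - 3/16 = 5/8

5/8


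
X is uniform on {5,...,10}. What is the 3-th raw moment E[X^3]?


E[X^3] = (1/6) * sum(x^3 for x=5..10)
= 2925/6 = 975/2

975/2


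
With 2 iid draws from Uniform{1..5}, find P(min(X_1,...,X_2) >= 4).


P(min >= 4) = P(all X_i >= 4) = (P(X_1 >= 4))^2
= (2/5)^2 = 4/25

4/25


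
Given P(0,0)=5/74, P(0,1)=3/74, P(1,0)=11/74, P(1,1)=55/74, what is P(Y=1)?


P(Y=1) = P(0,1)+P(1,1) = 3/74 + 55/74 = 58/74 = 29/37

29/37


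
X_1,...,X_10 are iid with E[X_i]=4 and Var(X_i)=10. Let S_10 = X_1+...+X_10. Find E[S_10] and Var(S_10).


E[S_n] = n*mu = 10*4 = 40
Var(S_n) = n*sigma^2 = 10*10 = 100

E[S_10]=40, Var(S_10)=100


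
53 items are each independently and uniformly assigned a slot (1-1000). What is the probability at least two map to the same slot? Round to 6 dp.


P(all different) = prod((1000-i)/1000 for i=0..52) = 0.245915
P(at least one match) = 1 - 0.245915 = 0.754085

0.754085


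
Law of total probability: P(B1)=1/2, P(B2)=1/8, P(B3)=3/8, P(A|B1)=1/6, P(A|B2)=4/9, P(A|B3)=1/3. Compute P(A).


P(A) = P(A|B1)P(B1) + P(A|B2)P(B2) + P(A|B3)P(B3)
= 1/6*1/2 + 4/9*1/8 + 1/3*3/8
= 1/12 + 1/18 + 1/8 = 19/72

19/72


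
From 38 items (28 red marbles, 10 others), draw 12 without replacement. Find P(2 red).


P(X=2) = C(28,2)*C(10,10) / C(38,12)
= 378*1 / 2707475148
= 378/2707475148 = 3/21487898

3/21487898


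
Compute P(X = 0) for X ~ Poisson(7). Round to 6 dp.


P(X=0) = e^(-7) * 7^0 / 0!
≈ 0.0009118819656 * 1 / 1
≈ 0.000912

0.000912


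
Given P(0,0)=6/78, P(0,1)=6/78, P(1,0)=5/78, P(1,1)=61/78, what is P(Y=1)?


P(Y=1) = P(0,1)+P(1,1) = 6/78 + 61/78 = 67/78

67/78


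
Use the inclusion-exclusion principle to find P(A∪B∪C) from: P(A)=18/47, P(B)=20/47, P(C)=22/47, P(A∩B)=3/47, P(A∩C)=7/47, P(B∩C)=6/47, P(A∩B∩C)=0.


P(A∪B∪C) = P(A)+P(B)+P(C) - P(AB)-P(AC)-P(BC) + P(ABC)
= 18/47+20/47+22/47 - 3/47-7/47-6/47 + 0
= 44/47

44/47


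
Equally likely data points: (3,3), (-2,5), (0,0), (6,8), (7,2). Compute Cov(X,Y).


E[X]=14/5, E[Y]=18/5, E[XY]=61/5
Cov(X,Y) = E[XY] - E[X]E[Y] = 61/5 - 14/5*18/5 = 53/25

53/25


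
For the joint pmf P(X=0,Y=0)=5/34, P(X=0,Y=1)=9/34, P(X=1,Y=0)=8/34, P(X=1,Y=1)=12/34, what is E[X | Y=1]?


P(Y=1) = 21/34
E[X|Y=1] = (0*9 + 1*12)/21 = 12/21 = 4/7

4/7


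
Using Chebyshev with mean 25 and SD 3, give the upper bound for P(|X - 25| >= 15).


k = 15/3 = 5
Chebyshev: P(|X-mu| >= k*sigma) <= 1/k^2 = 1/5^2 = 1/25

1/25


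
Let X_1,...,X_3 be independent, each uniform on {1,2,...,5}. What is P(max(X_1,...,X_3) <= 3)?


P(max <= 3) = P(all X_i <= 3) = (P(X_1 <= 3))^3
= (3/5)^3 = 27/125

27/125


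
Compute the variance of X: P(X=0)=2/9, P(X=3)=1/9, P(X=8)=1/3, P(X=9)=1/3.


E[X] = 6, E[X^2] = 148/3
Var(X) = E[X^2] - (E[X])^2 = 148/3 - (6)^2 = 40/3

40/3


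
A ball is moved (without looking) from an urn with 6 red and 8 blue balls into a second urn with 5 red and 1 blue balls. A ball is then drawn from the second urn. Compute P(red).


P(transfer red) = 6/14 = 3/7; P(transfer blue) = 4/7
If red transferred: Urn II has 6 red of 7, so P(red|red moved) = 6/7
If blue transferred: Urn II has 5 red of 7, so P(red|blue moved) = 5/7
By total probability: P(red) = 3/7*6/7 + 4/7*5/7 = 38/49

38/49


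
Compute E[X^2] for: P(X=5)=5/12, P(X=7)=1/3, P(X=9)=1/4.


E[X^2] = sum(x^2 * P(x))
= 25*5/12 + 49*1/3 + 81*1/4
= 47

47


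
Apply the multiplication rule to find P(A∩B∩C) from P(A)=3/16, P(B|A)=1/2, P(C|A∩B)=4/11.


P(A∩B∩C) = P(A) * P(B|A) * P(C|A∩B)
= 3/16 * 1/2 * 4/11
= 3/32 * 4/11 = 3/88

3/88


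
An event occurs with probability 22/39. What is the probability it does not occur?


P(A') = 1 - P(A) = 1 - 22/39 = 17/39

17/39


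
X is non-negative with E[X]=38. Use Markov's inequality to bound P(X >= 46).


Markov: P(X >= a) <= E[X]/a
P(X >= 46) <= 38/46 = 19/23

19/23


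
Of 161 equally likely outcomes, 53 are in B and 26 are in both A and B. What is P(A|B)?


P(A|B) = P(A∩B)/P(B) = (26/161)/(53/161) = 26/53

26/53


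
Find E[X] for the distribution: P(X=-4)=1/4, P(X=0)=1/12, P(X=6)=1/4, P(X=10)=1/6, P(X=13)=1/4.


E[X] = sum(x * P(x))
= -4*1/4 + 0*1/12 + 6*1/4 + 10*1/6 + 13*1/4
= 65/12

65/12


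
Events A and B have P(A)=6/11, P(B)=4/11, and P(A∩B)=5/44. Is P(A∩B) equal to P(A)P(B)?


P(A)*P(B) = 6/11*4/11 = 24/121
P(A∩B) = 5/44 != 24/121, so not independent

No, A and B are not independent


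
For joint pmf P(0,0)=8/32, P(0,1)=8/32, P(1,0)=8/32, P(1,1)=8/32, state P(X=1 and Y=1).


Read from table: P(X=1, Y=1) = 8/32 = 1/4

1/4


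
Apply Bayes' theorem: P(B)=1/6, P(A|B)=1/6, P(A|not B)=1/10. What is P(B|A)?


P(A) = P(A|B)P(B) + P(A|B')P(B') = 1/6*1/6 + 1/10*5/6 = 1/9
P(B|A) = P(A|B)P(B)/P(A) = (1/36)/(1/9) = 1/4

1/4


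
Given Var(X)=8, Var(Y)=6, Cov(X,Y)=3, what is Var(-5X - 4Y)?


Var(-5X - 4Y) = (-5)^2*Var(X) + (-4)^2*Var(Y) + 2*(-5)*(-4)*Cov(X,Y)
= 25*8 + 16*6 + 40*3
= 200 + 96 + 120 = 416

416


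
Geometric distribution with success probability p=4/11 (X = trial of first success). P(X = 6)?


P(X=6) = (1-p)^5 * p = (7/11)^5 * 4/11
= 16807/161051 * 4/11 = 67228/1771561

67228/1771561


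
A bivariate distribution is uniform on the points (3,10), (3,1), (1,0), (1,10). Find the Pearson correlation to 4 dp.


Cov(X,Y) = 0.2500, Var(X) = 1.0000, Var(Y) = 22.6875
rho = Cov/(sqrt(VarX)*sqrt(VarY)) = 0.0525

0.0525


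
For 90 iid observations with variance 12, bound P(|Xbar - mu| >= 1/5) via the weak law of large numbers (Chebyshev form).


Var(Xbar) = Var(X)/n = 12/90
Chebyshev: P(|Xbar-mu| >= 1/5) <= Var(Xbar)/(1/5)^2 = (2/15)/(1/25) = 10/3
Bound exceeds 1, so trivial bound: 1

1


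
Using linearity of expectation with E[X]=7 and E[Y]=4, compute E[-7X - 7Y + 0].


E[-7X - 7Y + 0] = -7*E[X] - 7*E[Y] + 0
= (-7)*(7) + (-7)*(4) + (0)
= -49 - 28 + 0 = -77

-77


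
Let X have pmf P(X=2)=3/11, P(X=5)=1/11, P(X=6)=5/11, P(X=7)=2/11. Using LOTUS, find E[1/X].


E[1/X] = sum(g(x)*P(x))
= 1/2*3/11 + 1/5*1/11 + 1/6*5/11 + 1/7*2/11
= 296/1155

296/1155


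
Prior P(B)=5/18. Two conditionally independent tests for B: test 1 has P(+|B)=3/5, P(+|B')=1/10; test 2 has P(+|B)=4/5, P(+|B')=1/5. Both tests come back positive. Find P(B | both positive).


After test 1: P(+) = 3/5*5/18 + 1/10*13/18 = 43/180
P(B|+) = (1/6)/(43/180) = 30/43
After test 2 (use post1 as new prior): P(+) = 4/5*30/43 + 1/5*13/43 = 133/215
P(B|+,+) = (24/43)/(133/215) = 120/133

120/133


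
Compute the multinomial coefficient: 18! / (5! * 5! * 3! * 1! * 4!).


18! = 6402373705728000
Denominator: 5!=120 * 5!=120 * 3!=6 * 1!=1 * 4!=24
Coefficient = 6402373705728000 / 2073600 = 3087564480

3087564480


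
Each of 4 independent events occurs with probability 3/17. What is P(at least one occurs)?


P(at least one) = 1 - P(none)
P(none) = (1 - 3/17)^4 = (14/17)^4 = 38416/83521
P(at least one) = 1 - 38416/83521 = 45105/83521

45105/83521


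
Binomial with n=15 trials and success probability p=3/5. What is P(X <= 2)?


P(X<=2) = P(X=0) + P(X=1) + P(X=2)
= 32768/30517578125 + 147456/6103515625 + 1548288/6103515625
= 8511488/30517578125

8511488/30517578125


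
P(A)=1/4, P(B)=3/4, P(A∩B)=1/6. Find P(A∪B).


P(A∪B) = P(A) + P(B) - P(A∩B)
= 1/4 + 3/4 - 1/6 = 5/6

5/6


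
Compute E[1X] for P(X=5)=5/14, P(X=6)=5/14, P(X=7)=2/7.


E[1X] = sum(g(x)*P(x))
= 5*5/14 + 6*5/14 + 7*2/7
= 83/14

83/14


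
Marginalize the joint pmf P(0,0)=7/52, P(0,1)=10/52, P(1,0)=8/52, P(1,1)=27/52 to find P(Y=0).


P(Y=0) = P(0,0)+P(1,0) = 7/52 + 8/52 = 15/52

15/52


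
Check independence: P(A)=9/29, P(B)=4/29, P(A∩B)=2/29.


P(A)*P(B) = 9/29*4/29 = 36/841
P(A∩B) = 2/29 != 36/841, so not independent

No, A and B are not independent


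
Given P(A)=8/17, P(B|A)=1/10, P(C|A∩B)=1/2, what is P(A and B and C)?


P(A∩B∩C) = P(A) * P(B|A) * P(C|A∩B)
= 8/17 * 1/10 * 1/2
= 4/85 * 1/2 = 2/85

2/85


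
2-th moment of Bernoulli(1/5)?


For Bernoulli: X in {0,1}
E[X^2] = 0^2*(1-1/5) + 1^2*1/5 = 1/5

1/5


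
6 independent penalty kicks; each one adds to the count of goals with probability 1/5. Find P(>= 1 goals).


P(at least one) = 1 - P(none)
P(none) = (1 - 1/5)^6 = (4/5)^6 = 4096/15625
P(at least one) = 1 - 4096/15625 = 11529/15625

11529/15625


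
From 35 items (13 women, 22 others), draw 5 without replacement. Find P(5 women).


P(X=5) = C(13,5)*C(22,0) / C(35,5)
= 1287*1 / 324632
= 1287/324632 = 117/29512

117/29512


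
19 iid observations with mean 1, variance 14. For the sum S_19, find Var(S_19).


By independence, Var(S_n) = n*Var(X_1) = 19*14 = 266

266


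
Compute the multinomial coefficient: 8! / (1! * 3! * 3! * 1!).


8! = 40320
Denominator: 1!=1 * 3!=6 * 3!=6 * 1!=1
Coefficient = 40320 / 36 = 1120

1120


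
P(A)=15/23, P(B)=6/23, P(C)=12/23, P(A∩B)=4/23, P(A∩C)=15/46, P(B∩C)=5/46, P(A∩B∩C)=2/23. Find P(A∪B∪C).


P(A∪B∪C) = P(A)+P(B)+P(C) - P(AB)-P(AC)-P(BC) + P(ABC)
= 15/23+6/23+12/23 - 4/23-15/46-5/46 + 2/23
= 21/23

21/23


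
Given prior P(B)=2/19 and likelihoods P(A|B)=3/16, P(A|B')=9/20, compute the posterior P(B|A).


P(A) = P(A|B)P(B) + P(A|B')P(B') = 3/16*2/19 + 9/20*17/19 = 321/760
P(B|A) = P(A|B)P(B)/P(A) = (3/152)/(321/760) = 5/107

5/107


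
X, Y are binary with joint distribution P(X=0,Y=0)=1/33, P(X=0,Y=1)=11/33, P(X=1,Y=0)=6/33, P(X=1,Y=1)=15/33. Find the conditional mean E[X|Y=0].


P(Y=0) = 7/33
E[X|Y=0] = (0*1 + 1*6)/7 = 6/7

6/7


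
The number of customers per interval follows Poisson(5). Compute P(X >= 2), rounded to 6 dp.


P(X>=2) = 1 - P(X<=1) = 1 - (e^(-5)*5^0/0! + e^(-5)*5^1/1!)
≈ 1 - (0.0067379470 + 0.0336897350)
= 1 - 0.0404276820 = 0.9595723180
≈ 0.959572

0.959572


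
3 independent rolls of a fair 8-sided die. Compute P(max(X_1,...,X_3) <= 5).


P(max <= 5) = P(all X_i <= 5) = (P(X_1 <= 5))^3
= (5/8)^3 = 125/512

125/512


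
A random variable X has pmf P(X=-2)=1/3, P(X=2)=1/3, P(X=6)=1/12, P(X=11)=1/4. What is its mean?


E[X] = sum(x * P(x))
= -2*1/3 + 2*1/3 + 6*1/12 + 11*1/4
= 13/4

13/4


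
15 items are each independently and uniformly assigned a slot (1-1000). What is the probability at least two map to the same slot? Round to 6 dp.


P(all different) = prod((1000-i)/1000 for i=0..14) = 0.899864
P(at least one match) = 1 - 0.899864 = 0.100136

0.100136


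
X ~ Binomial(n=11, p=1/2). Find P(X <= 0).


P(X<=0) = P(X=0)
= 1/2048
= 1/2048

1/2048


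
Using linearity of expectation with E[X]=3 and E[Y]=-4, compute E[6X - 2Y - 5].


E[6X - 2Y - 5] = 6*E[X] - 2*E[Y] - 5
= (6)*(3) + (-2)*(-4) + (-5)
= 18 + 8 - 5 = 21

21


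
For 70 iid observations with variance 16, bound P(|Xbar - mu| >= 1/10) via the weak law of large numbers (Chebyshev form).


Var(Xbar) = Var(X)/n = 16/70
Chebyshev: P(|Xbar-mu| >= 1/10) <= Var(Xbar)/(1/10)^2 = (8/35)/(1/100) = 160/7
Bound exceeds 1, so trivial bound: 1

1


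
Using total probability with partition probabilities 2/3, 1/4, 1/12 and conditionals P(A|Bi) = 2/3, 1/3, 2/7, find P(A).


P(A) = P(A|B1)P(B1) + P(A|B2)P(B2) + P(A|B3)P(B3)
= 2/3*2/3 + 1/3*1/4 + 2/7*1/12
= 4/9 + 1/12 + 1/42 = 139/252

139/252


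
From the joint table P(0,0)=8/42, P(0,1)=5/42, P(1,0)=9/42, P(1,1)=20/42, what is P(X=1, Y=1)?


Read from table: P(X=1, Y=1) = 20/42 = 10/21

10/21


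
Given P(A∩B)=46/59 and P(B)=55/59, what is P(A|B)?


P(A|B) = P(A∩B)/P(B) = (46/59)/(55/59) = 46/55

46/55


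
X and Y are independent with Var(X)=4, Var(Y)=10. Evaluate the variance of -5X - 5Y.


Independence => Cov(X,Y)=0
Var(-5X - 5Y) = (-5)^2*Var(X) + (-5)^2*Var(Y)
= 25*4 + 25*10 = 350

350


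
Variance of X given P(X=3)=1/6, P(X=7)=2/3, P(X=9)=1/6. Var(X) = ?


E[X] = 20/3, E[X^2] = 143/3
Var(X) = E[X^2] - (E[X])^2 = 143/3 - (20/3)^2 = 29/9

29/9


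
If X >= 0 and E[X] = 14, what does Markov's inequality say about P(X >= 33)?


Markov: P(X >= a) <= E[X]/a
P(X >= 33) <= 14/33

14/33


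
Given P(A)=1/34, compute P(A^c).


P(A') = 1 - P(A) = 1 - 1/34 = 33/34

33/34


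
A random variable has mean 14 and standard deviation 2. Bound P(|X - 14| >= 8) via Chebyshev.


k = 8/2 = 4
Chebyshev: P(|X-mu| >= k*sigma) <= 1/k^2 = 1/4^2 = 1/16

1/16


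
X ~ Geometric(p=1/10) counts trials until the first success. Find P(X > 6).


P(X > 6) = P(first 6 trials all fail) = (1-p)^6 = (9/10)^6 = 531441/1000000

531441/1000000


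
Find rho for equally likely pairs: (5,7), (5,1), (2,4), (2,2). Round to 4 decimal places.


Cov(X,Y) = 0.7500, Var(X) = 2.2500, Var(Y) = 5.2500
rho = Cov/(sqrt(VarX)*sqrt(VarY)) = 0.2182

0.2182


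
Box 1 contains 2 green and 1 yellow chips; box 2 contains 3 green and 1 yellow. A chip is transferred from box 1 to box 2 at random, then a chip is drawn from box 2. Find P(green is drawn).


P(transfer green) = 2/3; P(transfer yellow) = 1/3
If green transferred: Urn II has 4 green of 5, so P(green|green moved) = 4/5
If yellow transferred: Urn II has 3 green of 5, so P(green|yellow moved) = 3/5
By total probability: P(green) = 2/3*4/5 + 1/3*3/5 = 11/15

11/15


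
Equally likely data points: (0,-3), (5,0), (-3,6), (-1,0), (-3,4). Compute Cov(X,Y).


E[X]=-2/5, E[Y]=7/5, E[XY]=-6
Cov(X,Y) = E[XY] - E[X]E[Y] = -6 + 2/5*7/5 = -136/25

-136/25


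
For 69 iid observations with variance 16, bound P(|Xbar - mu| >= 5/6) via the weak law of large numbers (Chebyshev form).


Var(Xbar) = Var(X)/n = 16/69
Chebyshev: P(|Xbar-mu| >= 5/6) <= Var(Xbar)/(5/6)^2 = (16/69)/(25/36) = 192/575

192/575


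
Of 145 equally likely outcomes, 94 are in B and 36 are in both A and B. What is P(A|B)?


P(A|B) = P(A∩B)/P(B) = (36/145)/(94/145) = 36/94 = 18/47

18/47


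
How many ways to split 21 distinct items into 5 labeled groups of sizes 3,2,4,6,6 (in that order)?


21! = 51090942171709440000
Denominator: 3!=6 * 2!=2 * 4!=24 * 6!=720 * 6!=720
Coefficient = 51090942171709440000 / 149299200 = 342205063200

342205063200


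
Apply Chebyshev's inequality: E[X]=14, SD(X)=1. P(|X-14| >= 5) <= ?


k = 5/1 = 5
Chebyshev: P(|X-mu| >= k*sigma) <= 1/k^2 = 1/5^2 = 1/25

1/25


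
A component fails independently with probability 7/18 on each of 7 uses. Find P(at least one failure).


P(at least one) = 1 - P(none)
P(none) = (1 - 7/18)^7 = (11/18)^7 = 19487171/612220032
P(at least one) = 1 - 19487171/612220032 = 592732861/612220032

592732861/612220032


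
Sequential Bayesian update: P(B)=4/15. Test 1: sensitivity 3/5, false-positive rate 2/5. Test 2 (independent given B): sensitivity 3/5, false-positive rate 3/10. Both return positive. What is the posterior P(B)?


After test 1: P(+) = 3/5*4/15 + 2/5*11/15 = 34/75
P(B|+) = (4/25)/(34/75) = 6/17
After test 2 (use post1 as new prior): P(+) = 3/5*6/17 + 3/10*11/17 = 69/170
P(B|+,+) = (18/85)/(69/170) = 12/23

12/23


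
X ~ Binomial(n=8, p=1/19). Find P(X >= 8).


P(X>=8) = P(X=8)
= 1/16983563041
= 1/16983563041

1/16983563041


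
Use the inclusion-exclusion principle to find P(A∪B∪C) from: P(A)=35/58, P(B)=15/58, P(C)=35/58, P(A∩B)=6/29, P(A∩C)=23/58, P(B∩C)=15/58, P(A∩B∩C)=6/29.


P(A∪B∪C) = P(A)+P(B)+P(C) - P(AB)-P(AC)-P(BC) + P(ABC)
= 35/58+15/58+35/58 - 6/29-23/58-15/58 + 6/29
= 47/58

47/58


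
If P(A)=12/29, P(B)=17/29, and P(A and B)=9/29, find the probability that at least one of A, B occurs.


P(A∪B) = P(A) + P(B) - P(A∩B)
= 12/29 + 17/29 - 9/29 = 20/29

20/29


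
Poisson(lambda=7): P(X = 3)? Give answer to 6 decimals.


P(X=3) = e^(-7) * 7^3 / 3!
≈ 0.0009118819656 * 343 / 6
≈ 0.052129

0.052129


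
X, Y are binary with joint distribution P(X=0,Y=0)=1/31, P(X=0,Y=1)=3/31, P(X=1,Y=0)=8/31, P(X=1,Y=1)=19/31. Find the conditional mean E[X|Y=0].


P(Y=0) = 9/31
E[X|Y=0] = (0*1 + 1*8)/9 = 8/9

8/9


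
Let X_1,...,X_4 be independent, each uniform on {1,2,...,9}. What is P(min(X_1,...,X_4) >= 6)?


P(min >= 6) = P(all X_i >= 6) = (P(X_1 >= 6))^4
= (4/9)^4 = 256/6561

256/6561


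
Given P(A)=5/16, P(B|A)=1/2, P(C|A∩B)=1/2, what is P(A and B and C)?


P(A∩B∩C) = P(A) * P(B|A) * P(C|A∩B)
= 5/16 * 1/2 * 1/2
= 5/32 * 1/2 = 5/64

5/64


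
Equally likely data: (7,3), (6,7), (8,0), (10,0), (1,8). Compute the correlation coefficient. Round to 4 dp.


Cov(X,Y) = -8.8400, Var(X) = 9.0400, Var(Y) = 11.4400
rho = Cov/(sqrt(VarX)*sqrt(VarY)) = -0.8693

-0.8693


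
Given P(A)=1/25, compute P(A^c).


P(A') = 1 - P(A) = 1 - 1/25 = 24/25

24/25


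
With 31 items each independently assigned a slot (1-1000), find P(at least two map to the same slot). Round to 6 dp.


P(all different) = prod((1000-i)/1000 for i=0..30) = 0.625127
P(at least one match) = 1 - 0.625127 = 0.374873

0.374873


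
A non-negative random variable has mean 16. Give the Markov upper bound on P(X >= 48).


Markov: P(X >= a) <= E[X]/a
P(X >= 48) <= 16/48 = 1/3

1/3


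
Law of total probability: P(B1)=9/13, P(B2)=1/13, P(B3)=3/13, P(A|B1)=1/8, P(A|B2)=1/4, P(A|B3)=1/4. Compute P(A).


P(A) = P(A|B1)P(B1) + P(A|B2)P(B2) + P(A|B3)P(B3)
= 1/8*9/13 + 1/4*1/13 + 1/4*3/13
= 9/104 + 1/52 + 3/52 = 17/104

17/104


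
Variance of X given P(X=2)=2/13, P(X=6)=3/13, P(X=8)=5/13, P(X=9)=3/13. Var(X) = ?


E[X] = 89/13, E[X^2] = 679/13
Var(X) = E[X^2] - (E[X])^2 = 679/13 - (89/13)^2 = 906/169

906/169


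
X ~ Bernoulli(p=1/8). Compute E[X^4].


For Bernoulli: X in {0,1}
E[X^4] = 0^4*(1-1/8) + 1^4*1/8 = 1/8

1/8


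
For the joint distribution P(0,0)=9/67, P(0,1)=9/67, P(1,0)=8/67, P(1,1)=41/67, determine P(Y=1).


P(Y=1) = P(0,1)+P(1,1) = 9/67 + 41/67 = 50/67

50/67


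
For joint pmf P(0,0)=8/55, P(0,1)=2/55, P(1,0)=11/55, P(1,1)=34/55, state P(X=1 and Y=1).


Read from table: P(X=1, Y=1) = 34/55

34/55


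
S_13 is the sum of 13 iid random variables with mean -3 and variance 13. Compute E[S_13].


E[S_n] = n*E[X_1] = 13*-3 = -39

-39


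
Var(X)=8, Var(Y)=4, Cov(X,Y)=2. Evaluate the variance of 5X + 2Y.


Var(5X + 2Y) = 5^2*Var(X) + 2^2*Var(Y) + 2*5*2*Cov(X,Y)
= 25*8 + 4*4 + 20*2
= 200 + 16 + 40 = 256

256


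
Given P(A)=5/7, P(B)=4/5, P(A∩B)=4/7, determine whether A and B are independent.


P(A)*P(B) = 5/7*4/5 = 4/7
P(A∩B) = 4/7, which equals P(A)P(B), so independent

Yes, A and B are independent


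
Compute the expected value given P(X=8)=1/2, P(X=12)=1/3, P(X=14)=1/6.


E[X] = sum(x * P(x))
= 8*1/2 + 12*1/3 + 14*1/6
= 31/3

31/3


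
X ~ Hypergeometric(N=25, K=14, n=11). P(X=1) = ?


P(X=1) = C(14,1)*C(11,10) / C(25,11)
= 14*11 / 4457400
= 154/4457400 = 77/2228700

77/2228700


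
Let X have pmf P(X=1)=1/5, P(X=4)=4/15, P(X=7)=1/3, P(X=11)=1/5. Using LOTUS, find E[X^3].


E[X^3] = sum(g(x)*P(x))
= 1*1/5 + 64*4/15 + 343*1/3 + 1331*1/5
= 1989/5

1989/5
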